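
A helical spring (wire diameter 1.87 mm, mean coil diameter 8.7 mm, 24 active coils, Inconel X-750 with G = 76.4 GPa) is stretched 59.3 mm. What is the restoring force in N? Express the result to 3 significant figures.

438 N

k = Gd⁴/(8D³N_a) = (76.4×10³)(1.87⁴)/(8·8.7³·24) = 7.3893 N/mm
F = k·δ = 7.3893 × 59.3 = 438.18 N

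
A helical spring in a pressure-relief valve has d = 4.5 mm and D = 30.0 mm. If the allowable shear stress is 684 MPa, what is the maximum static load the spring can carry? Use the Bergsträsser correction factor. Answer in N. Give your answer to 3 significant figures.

674 N

C = D/d = 30.0/4.5 = 6.6667
K_B = (4C+2)/(4C−3) = 28.667/23.667 = 1.2113
τ_max = K·8FD/(πd³) → F_max = τ_allow·πd³/(8DK)
F_max = 684·π·4.5³/(8·30.0·1.2113) = 1.9581e+05/290.7 = 673.58 N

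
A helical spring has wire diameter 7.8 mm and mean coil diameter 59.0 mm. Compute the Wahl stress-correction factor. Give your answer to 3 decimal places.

C = D/d = 59.0/7.8 = 7.5641
K_W = (4C−1)/(4C−4) + 0.615/C = 29.256/26.256 + 0.0813 = 1.1956

1.196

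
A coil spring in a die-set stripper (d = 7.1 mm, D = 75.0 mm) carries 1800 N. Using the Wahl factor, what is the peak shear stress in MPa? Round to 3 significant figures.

Spring index C = D/d = 75.0/7.1 = 10.5634
K_W = (4C−1)/(4C−4) + 0.615/C = 41.254/38.254 + 0.0582 = 1.1366
τ₀ = 8FD/(πd³) = 8·1800·75.0/(π·7.1³) = 1.08e+06/1124.4 = 960.5 MPa
τ_max = K·τ₀ = 1.1366 × 960.5 = 1091.8 MPa

1090 MPa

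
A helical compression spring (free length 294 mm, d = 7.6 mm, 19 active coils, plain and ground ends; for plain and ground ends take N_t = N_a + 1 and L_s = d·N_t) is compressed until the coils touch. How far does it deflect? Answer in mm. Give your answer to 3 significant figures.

142 mm

N_t = 20; L_s = 7.6·20 = 152 mm
δ_solid = L₀ − L_s = 294 − 152 = 142 mm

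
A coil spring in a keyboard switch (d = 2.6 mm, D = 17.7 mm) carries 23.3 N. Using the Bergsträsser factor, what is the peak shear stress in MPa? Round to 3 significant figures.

72.1 MPa

Spring index C = D/d = 17.7/2.6 = 6.8077
K_B = (4C+2)/(4C−3) = 29.231/24.231 = 1.2063
τ₀ = 8FD/(πd³) = 8·23.3·17.7/(π·2.6³) = 3299.28/55.217 = 59.752 MPa
τ_max = K·τ₀ = 1.2063 × 59.752 = 72.081 MPa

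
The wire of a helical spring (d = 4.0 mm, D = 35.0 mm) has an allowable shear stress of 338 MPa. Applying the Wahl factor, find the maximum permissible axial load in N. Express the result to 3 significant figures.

C = D/d = 35.0/4.0 = 8.7500
K_W = (4C−1)/(4C−4) + 0.615/C = 34.000/31.000 + 0.0703 = 1.1671
τ_max = K·8FD/(πd³) → F_max = τ_allow·πd³/(8DK)
F_max = 338·π·4.0³/(8·35.0·1.1671) = 67959/326.78 = 207.97 N

208 N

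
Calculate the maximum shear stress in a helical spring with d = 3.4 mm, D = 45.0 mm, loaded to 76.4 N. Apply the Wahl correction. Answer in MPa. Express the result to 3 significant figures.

Spring index C = D/d = 45.0/3.4 = 13.2353
K_W = (4C−1)/(4C−4) + 0.615/C = 51.941/48.941 + 0.0465 = 1.1078
τ₀ = 8FD/(πd³) = 8·76.4·45.0/(π·3.4³) = 27504/123.48 = 222.75 MPa
τ_max = K·τ₀ = 1.1078 × 222.75 = 246.75 MPa

247 MPa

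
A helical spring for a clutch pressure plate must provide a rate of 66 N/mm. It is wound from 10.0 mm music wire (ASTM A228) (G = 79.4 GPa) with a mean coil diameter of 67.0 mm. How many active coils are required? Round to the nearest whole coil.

N_a = Gd⁴/(8D³k) = (79.4×10³ × 10.0⁴)/(8 × 67.0³ × 66)
    = 7.94e+08 / 1.58803e+08 = 5 → 5 coils

5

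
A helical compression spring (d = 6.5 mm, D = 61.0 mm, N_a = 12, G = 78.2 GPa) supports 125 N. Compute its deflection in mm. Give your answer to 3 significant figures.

k = Gd⁴/(8D³N_a) = (78.2×10³)(6.5⁴)/(8·61.0³·12) = 6.4062 N/mm
δ = F/k = 125 / 6.4062 = 19.512 mm

19.5 mm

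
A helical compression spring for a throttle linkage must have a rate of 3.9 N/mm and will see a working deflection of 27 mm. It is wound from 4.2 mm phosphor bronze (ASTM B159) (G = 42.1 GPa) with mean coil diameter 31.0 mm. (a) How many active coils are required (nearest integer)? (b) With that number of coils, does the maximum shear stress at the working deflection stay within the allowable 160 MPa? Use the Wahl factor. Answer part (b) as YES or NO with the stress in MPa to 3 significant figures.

N_a = Gd⁴/(8D³k) = (42.1×10³)(4.2⁴)/(8·31.0³·3.9) = 14.09 → N_a = 14
Actual rate k = Gd⁴/(8D³·14) = 3.9262 N/mm
Working load F = kδ = 3.9262·27 = 106.01 N
C = 31.0/4.2 = 7.3810; K_W = (4C−1)/(4C−4)+0.615/C = 1.2009
τ_max = K_W·8FD/(πd³) = 1.2009·112.95 = 135.64 MPa
τ_max ≤ 160 MPa → acceptable

(a) 14 coils; (b) YES, τ_max = 136 MPa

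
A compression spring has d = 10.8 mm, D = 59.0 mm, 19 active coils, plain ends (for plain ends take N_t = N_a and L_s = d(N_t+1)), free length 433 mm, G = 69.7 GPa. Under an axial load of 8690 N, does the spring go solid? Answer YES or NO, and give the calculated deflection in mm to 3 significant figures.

YES, δ = 286 mm

k = Gd⁴/(8D³N_a) = (69.7×10³)(10.8⁴)/(8·59.0³·19) = 30.376 N/mm
N_t = 19; L_s = 10.8·20 = 216 mm; δ_solid = L₀ − L_s = 433 − 216 = 217 mm
δ = F/k = 8690/30.376 = 286.08 mm
δ ≥ δ_solid → spring goes solid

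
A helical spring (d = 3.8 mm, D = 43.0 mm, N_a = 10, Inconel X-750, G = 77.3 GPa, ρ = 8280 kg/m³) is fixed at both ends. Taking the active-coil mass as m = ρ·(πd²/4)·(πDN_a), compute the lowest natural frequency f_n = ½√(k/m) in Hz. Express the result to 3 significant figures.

70.7 Hz

k = Gd⁴/(8D³N_a) = (77.3×10³)(3.8⁴)/(8·43.0³·10) = 2.5341 N/mm = 2534.1 N/m
Wire length L = πDN_a = π·43.0·10 = 1350.9 mm
m = ρ·(πd²/4)·L = 8280 × 11.341×10⁻⁶ m² × 1.3509 m = 0.12685 kg
f_n = ½√(k/m) = 0.5·√(2534.1/0.12685) = 0.5·√(19976) = 70.669 Hz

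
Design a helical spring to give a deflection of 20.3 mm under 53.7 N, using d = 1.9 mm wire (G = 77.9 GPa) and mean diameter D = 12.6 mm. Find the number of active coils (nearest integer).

24

Required rate k = F/δ = 53.7/20.3 = 2.6453 N/mm
N_a = Gd⁴/(8D³k) = (77.9×10³ × 1.9⁴)/(8 × 12.6³ × 2.6453)
    = 1.0152e+06 / 42333.1 = 23.98 → 24 coils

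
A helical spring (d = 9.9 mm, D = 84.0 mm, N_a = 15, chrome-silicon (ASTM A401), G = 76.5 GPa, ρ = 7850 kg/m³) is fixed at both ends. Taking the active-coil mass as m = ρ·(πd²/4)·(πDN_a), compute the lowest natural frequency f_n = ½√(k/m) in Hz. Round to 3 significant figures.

k = Gd⁴/(8D³N_a) = (76.5×10³)(9.9⁴)/(8·84.0³·15) = 10.332 N/mm = 10332 N/m
Wire length L = πDN_a = π·84.0·15 = 3958.4 mm
m = ρ·(πd²/4)·L = 7850 × 76.977×10⁻⁶ m² × 3.9584 m = 2.3919 kg
f_n = ½√(k/m) = 0.5·√(10332/2.3919) = 0.5·√(4319.5) = 32.861 Hz

32.9 Hz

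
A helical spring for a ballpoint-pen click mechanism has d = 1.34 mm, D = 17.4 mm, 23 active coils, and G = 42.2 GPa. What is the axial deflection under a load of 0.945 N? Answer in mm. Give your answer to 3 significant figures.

6.73 mm

k = Gd⁴/(8D³N_a) = (42.2×10³)(1.34⁴)/(8·17.4³·23) = 0.14037 N/mm
δ = F/k = 0.945 / 0.14037 = 6.7323 mm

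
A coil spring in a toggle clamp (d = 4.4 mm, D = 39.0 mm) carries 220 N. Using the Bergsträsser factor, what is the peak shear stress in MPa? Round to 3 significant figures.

Spring index C = D/d = 39.0/4.4 = 8.8636
K_B = (4C+2)/(4C−3) = 37.455/32.455 = 1.1541
τ₀ = 8FD/(πd³) = 8·220·39.0/(π·4.4³) = 68640/267.61 = 256.49 MPa
τ_max = K·τ₀ = 1.1541 × 256.49 = 296 MPa

296 MPa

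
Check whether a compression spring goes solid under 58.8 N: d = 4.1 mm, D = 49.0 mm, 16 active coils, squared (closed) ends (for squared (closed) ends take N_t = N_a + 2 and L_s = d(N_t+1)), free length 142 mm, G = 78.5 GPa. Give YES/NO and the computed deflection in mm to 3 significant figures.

NO, δ = 39.9 mm

k = Gd⁴/(8D³N_a) = (78.5×10³)(4.1⁴)/(8·49.0³·16) = 1.473 N/mm
N_t = 18; L_s = 4.1·19 = 77.9 mm; δ_solid = L₀ − L_s = 142 − 77.9 = 64.1 mm
δ = F/k = 58.8/1.473 = 39.918 mm
δ < δ_solid → spring does not go solid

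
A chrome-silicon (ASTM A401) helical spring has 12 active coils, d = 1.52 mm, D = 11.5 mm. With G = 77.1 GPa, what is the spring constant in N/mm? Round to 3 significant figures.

2.82 N/mm

k = Gd⁴/(8D³N_a) = (77.1×10³ × 1.52⁴) / (8 × 11.5³ × 12)
  = 411556 / 146004 = 2.8188 N/mm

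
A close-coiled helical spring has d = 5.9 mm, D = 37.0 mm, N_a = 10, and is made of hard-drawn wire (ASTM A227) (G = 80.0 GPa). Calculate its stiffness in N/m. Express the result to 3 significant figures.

23900 N/m

k = Gd⁴/(8D³N_a) = (80.0×10³ × 5.9⁴) / (8 × 37.0³ × 10)
  = 9.69389e+07 / 4.05224e+06 = 23.922 N/mm = 23922 N/m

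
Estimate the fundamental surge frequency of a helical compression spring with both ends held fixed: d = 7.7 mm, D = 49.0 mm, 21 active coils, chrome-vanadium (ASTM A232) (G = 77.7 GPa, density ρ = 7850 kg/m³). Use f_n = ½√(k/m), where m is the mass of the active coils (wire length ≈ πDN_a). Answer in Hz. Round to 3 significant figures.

54.1 Hz

k = Gd⁴/(8D³N_a) = (77.7×10³)(7.7⁴)/(8·49.0³·21) = 13.819 N/mm = 13819 N/m
Wire length L = πDN_a = π·49.0·21 = 3232.7 mm
m = ρ·(πd²/4)·L = 7850 × 46.566×10⁻⁶ m² × 3.2327 m = 1.1817 kg
f_n = ½√(k/m) = 0.5·√(13819/1.1817) = 0.5·√(11694) = 54.07 Hz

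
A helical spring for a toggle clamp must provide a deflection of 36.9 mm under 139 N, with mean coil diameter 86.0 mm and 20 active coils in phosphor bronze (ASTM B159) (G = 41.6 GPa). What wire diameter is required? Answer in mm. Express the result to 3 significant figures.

Required rate k = F/δ = 139/36.9 = 3.7669 N/mm
d = (8D³N_a·k / G)^(1/4) = (8·86.0³·20·3.7669 / (41.6×10³))^0.25
  = (9215.3)^0.25 = 9.7978 mm

9.80 mm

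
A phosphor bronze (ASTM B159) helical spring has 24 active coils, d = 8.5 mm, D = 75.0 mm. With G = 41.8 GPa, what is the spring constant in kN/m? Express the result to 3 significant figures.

k = Gd⁴/(8D³N_a) = (41.8×10³ × 8.5⁴) / (8 × 75.0³ × 24)
  = 2.18199e+08 / 8.1e+07 = 2.6938 N/mm

2.69 kN/m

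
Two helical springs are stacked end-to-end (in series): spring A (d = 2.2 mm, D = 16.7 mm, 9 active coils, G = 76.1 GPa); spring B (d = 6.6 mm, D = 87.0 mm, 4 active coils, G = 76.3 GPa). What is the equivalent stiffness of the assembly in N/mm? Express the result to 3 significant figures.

k_A = Gd⁴/(8D³N_a) = (76.1×10³)(2.2⁴)/(8·16.7³·9) = 5.3161 N/mm
k_B = Gd⁴/(8D³N_a) = (76.3×10³)(6.6⁴)/(8·87.0³·4) = 6.8706 N/mm
Series: 1/k_eq = 1/5.3161 + 1/6.8706 = 0.33366; k_eq = 2.9971 N/mm

3.00 N/mm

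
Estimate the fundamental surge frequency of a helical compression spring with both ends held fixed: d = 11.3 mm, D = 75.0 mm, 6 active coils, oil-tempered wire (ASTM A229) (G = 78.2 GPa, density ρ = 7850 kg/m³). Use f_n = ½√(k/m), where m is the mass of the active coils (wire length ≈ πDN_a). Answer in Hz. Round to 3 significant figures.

k = Gd⁴/(8D³N_a) = (78.2×10³)(11.3⁴)/(8·75.0³·6) = 62.964 N/mm = 62964 N/m
Wire length L = πDN_a = π·75.0·6 = 1413.7 mm
m = ρ·(πd²/4)·L = 7850 × 100.29×10⁻⁶ m² × 1.4137 m = 1.113 kg
f_n = ½√(k/m) = 0.5·√(62964/1.113) = 0.5·√(56574) = 118.93 Hz

119 Hz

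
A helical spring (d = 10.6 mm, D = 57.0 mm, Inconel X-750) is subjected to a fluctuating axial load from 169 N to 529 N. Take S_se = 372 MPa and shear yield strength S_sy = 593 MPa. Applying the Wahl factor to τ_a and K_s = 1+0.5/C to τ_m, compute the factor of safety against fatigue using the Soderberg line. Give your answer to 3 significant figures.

6.48

C = D/d = 57.0/10.6 = 5.3774; K_W = (4C−1)/(4C−4)+0.615/C = 1.2857; K_s = 1+0.5/C = 1.0930
F_a = (F_max−F_min)/2 = 180 N; F_m = (F_max+F_min)/2 = 349 N
τ_a = K_W·8F_aD/(πd³) = 1.2857 × 21.937 = 28.204 MPa
τ_m = K_s·8F_mD/(πd³) = 1.0930 × 42.533 = 46.487 MPa
Soderberg: 1/n_f = τ_a/S_se + τ_m/S_sy = 28.204/372 + 46.487/593 = 0.07582 + 0.07839 = 0.15421
n_f = 1/0.15421 = 6.485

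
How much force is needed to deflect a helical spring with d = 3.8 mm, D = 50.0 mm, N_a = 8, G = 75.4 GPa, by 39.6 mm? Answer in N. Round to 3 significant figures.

77.8 N

k = Gd⁴/(8D³N_a) = (75.4×10³)(3.8⁴)/(8·50.0³·8) = 1.9652 N/mm
F = k·δ = 1.9652 × 39.6 = 77.824 N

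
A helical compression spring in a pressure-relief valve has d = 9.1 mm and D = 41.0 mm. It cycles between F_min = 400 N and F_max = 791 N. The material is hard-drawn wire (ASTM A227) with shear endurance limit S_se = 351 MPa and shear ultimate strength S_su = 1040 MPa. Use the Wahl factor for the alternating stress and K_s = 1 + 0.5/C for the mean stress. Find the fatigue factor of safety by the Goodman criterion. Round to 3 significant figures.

5.20

C = D/d = 41.0/9.1 = 4.5055; K_W = (4C−1)/(4C−4)+0.615/C = 1.3504; K_s = 1+0.5/C = 1.1110
F_a = (F_max−F_min)/2 = 195.5 N; F_m = (F_max+F_min)/2 = 595.5 N
τ_a = K_W·8F_aD/(πd³) = 1.3504 × 27.086 = 36.578 MPa
τ_m = K_s·8F_mD/(πd³) = 1.1110 × 82.505 = 91.661 MPa
Goodman: 1/n_f = τ_a/S_se + τ_m/S_su = 36.578/351 + 91.661/1040 = 0.10421 + 0.08814 = 0.19235
n_f = 1/0.19235 = 5.199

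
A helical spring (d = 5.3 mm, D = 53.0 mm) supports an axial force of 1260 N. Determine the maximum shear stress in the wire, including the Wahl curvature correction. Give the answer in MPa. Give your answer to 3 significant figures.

1310 MPa

Spring index C = D/d = 53.0/5.3 = 10.0000
K_W = (4C−1)/(4C−4) + 0.615/C = 39.000/36.000 + 0.0615 = 1.1448
τ₀ = 8FD/(πd³) = 8·1260·53.0/(π·5.3³) = 534240/467.71 = 1142.2 MPa
τ_max = K·τ₀ = 1.1448 × 1142.2 = 1307.7 MPa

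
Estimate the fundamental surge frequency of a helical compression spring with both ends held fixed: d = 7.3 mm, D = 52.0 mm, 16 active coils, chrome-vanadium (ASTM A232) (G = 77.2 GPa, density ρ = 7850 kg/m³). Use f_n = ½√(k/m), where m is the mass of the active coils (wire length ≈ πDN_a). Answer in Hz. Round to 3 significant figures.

k = Gd⁴/(8D³N_a) = (77.2×10³)(7.3⁴)/(8·52.0³·16) = 12.181 N/mm = 12181 N/m
Wire length L = πDN_a = π·52.0·16 = 2613.8 mm
m = ρ·(πd²/4)·L = 7850 × 41.854×10⁻⁶ m² × 2.6138 m = 0.85877 kg
f_n = ½√(k/m) = 0.5·√(12181/0.85877) = 0.5·√(14184) = 59.549 Hz

59.5 Hz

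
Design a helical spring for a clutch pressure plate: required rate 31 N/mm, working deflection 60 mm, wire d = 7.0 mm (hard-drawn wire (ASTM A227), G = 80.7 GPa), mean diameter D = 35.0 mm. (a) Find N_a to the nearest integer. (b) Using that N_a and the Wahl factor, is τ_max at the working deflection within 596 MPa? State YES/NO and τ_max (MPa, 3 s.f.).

N_a = Gd⁴/(8D³k) = (80.7×10³)(7.0⁴)/(8·35.0³·31) = 18.22 → N_a = 18
Actual rate k = Gd⁴/(8D³·18) = 31.383 N/mm
Working load F = kδ = 31.383·60 = 1883 N
C = 35.0/7.0 = 5.0000; K_W = (4C−1)/(4C−4)+0.615/C = 1.3105
τ_max = K_W·8FD/(πd³) = 1.3105·489.29 = 641.21 MPa
τ_max > 596 MPa → exceeds allowable

(a) 18 coils; (b) NO, τ_max = 641 MPa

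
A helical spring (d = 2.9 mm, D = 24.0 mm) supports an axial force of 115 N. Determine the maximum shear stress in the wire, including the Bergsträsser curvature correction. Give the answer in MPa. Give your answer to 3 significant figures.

336 MPa

Spring index C = D/d = 24.0/2.9 = 8.2759
K_B = (4C+2)/(4C−3) = 35.103/30.103 = 1.1661
τ₀ = 8FD/(πd³) = 8·115·24.0/(π·2.9³) = 22080/76.62 = 288.17 MPa
τ_max = K·τ₀ = 1.1661 × 288.17 = 336.04 MPa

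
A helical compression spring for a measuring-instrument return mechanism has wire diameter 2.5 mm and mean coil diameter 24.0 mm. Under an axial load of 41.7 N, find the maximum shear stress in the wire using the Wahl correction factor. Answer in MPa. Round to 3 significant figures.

188 MPa

Spring index C = D/d = 24.0/2.5 = 9.6000
K_W = (4C−1)/(4C−4) + 0.615/C = 37.400/34.400 + 0.0641 = 1.1513
τ₀ = 8FD/(πd³) = 8·41.7·24.0/(π·2.5³) = 8006.4/49.087 = 163.11 MPa
τ_max = K·τ₀ = 1.1513 × 163.11 = 187.78 MPa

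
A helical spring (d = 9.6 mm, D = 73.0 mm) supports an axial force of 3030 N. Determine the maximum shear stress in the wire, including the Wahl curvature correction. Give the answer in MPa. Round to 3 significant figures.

760 MPa

Spring index C = D/d = 73.0/9.6 = 7.6042
K_W = (4C−1)/(4C−4) + 0.615/C = 29.417/26.417 + 0.0809 = 1.1944
τ₀ = 8FD/(πd³) = 8·3030·73.0/(π·9.6³) = 1.76952e+06/2779.5 = 636.64 MPa
τ_max = K·τ₀ = 1.1944 × 636.64 = 760.43 MPa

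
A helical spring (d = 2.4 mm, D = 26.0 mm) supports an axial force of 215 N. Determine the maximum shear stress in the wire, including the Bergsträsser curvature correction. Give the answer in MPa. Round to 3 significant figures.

Spring index C = D/d = 26.0/2.4 = 10.8333
K_B = (4C+2)/(4C−3) = 45.333/40.333 = 1.1240
τ₀ = 8FD/(πd³) = 8·215·26.0/(π·2.4³) = 44720/43.429 = 1029.7 MPa
τ_max = K·τ₀ = 1.1240 × 1029.7 = 1157.4 MPa

1160 MPa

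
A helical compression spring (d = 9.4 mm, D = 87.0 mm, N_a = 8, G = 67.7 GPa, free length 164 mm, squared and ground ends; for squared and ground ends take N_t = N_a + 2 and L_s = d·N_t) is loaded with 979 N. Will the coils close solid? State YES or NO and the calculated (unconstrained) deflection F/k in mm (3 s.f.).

k = Gd⁴/(8D³N_a) = (67.7×10³)(9.4⁴)/(8·87.0³·8) = 12.542 N/mm
N_t = 10; L_s = 9.4·10 = 94 mm; δ_solid = L₀ − L_s = 164 − 94 = 70 mm
δ = F/k = 979/12.542 = 78.059 mm
δ ≥ δ_solid → spring goes solid

YES, δ = 78.1 mm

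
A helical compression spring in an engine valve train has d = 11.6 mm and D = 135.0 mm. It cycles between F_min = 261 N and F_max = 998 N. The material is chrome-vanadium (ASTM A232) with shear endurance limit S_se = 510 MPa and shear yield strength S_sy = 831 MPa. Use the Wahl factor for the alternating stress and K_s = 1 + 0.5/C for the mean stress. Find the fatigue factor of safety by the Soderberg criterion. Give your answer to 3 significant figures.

C = D/d = 135.0/11.6 = 11.6379; K_W = (4C−1)/(4C−4)+0.615/C = 1.1233; K_s = 1+0.5/C = 1.0430
F_a = (F_max−F_min)/2 = 368.5 N; F_m = (F_max+F_min)/2 = 629.5 N
τ_a = K_W·8F_aD/(πd³) = 1.1233 × 81.159 = 91.17 MPa
τ_m = K_s·8F_mD/(πd³) = 1.0430 × 138.64 = 144.6 MPa
Soderberg: 1/n_f = τ_a/S_se + τ_m/S_sy = 91.17/510 + 144.6/831 = 0.17876 + 0.17401 = 0.35277
n_f = 1/0.35277 = 2.835

2.83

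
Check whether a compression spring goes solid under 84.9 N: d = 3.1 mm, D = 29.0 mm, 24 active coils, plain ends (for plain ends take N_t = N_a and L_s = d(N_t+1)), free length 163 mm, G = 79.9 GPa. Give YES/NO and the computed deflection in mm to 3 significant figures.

k = Gd⁴/(8D³N_a) = (79.9×10³)(3.1⁴)/(8·29.0³·24) = 1.5758 N/mm
N_t = 24; L_s = 3.1·25 = 77.5 mm; δ_solid = L₀ − L_s = 163 − 77.5 = 85.5 mm
δ = F/k = 84.9/1.5758 = 53.878 mm
δ < δ_solid → spring does not go solid

NO, δ = 53.9 mm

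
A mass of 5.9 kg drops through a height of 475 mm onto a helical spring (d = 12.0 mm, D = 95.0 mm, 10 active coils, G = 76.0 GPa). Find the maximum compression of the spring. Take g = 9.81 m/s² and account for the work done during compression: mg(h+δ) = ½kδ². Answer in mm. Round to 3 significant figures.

51.5 mm

k = Gd⁴/(8D³N_a) = (76.0×10³)(12.0⁴)/(8·95.0³·10) = 22.976 N/mm
W = mg = 5.9 × 9.81 = 57.879 N
½kδ² − Wδ − Wh = 0 → δ = (W + √(W² + 2kWh))/k
δ = (57.879 + √(3350 + 1.26335e+06))/22.976 = (57.879 + 1125.5)/22.976 = 51.504 mm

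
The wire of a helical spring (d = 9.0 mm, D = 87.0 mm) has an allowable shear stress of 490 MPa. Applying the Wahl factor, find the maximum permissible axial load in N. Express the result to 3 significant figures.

1400 N

C = D/d = 87.0/9.0 = 9.6667
K_W = (4C−1)/(4C−4) + 0.615/C = 37.667/34.667 + 0.0636 = 1.1502
τ_max = K·8FD/(πd³) → F_max = τ_allow·πd³/(8DK)
F_max = 490·π·9.0³/(8·87.0·1.1502) = 1.1222e+06/800.51 = 1401.9 N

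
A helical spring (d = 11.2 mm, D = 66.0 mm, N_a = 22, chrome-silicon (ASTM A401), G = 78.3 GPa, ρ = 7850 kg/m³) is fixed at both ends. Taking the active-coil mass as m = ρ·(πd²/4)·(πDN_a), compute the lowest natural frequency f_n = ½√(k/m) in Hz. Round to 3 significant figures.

k = Gd⁴/(8D³N_a) = (78.3×10³)(11.2⁴)/(8·66.0³·22) = 24.349 N/mm = 24349 N/m
Wire length L = πDN_a = π·66.0·22 = 4561.6 mm
m = ρ·(πd²/4)·L = 7850 × 98.52×10⁻⁶ m² × 4.5616 m = 3.5279 kg
f_n = ½√(k/m) = 0.5·√(24349/3.5279) = 0.5·√(6902) = 41.539 Hz

41.5 Hz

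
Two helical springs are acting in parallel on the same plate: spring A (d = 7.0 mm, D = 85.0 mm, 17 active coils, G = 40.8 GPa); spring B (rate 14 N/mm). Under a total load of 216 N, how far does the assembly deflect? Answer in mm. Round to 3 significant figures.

14.2 mm

k_A = Gd⁴/(8D³N_a) = (40.8×10³)(7.0⁴)/(8·85.0³·17) = 1.1729 N/mm
Parallel: k_eq = 1.1729 + 14 = 15.173 N/mm
δ = F/k_eq = 216/15.173 = 14.236 mm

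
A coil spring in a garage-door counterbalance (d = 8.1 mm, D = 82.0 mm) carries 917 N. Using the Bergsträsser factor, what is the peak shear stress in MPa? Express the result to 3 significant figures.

Spring index C = D/d = 82.0/8.1 = 10.1235
K_B = (4C+2)/(4C−3) = 42.494/37.494 = 1.1334
τ₀ = 8FD/(πd³) = 8·917·82.0/(π·8.1³) = 601552/1669.6 = 360.3 MPa
τ_max = K·τ₀ = 1.1334 × 360.3 = 408.35 MPa

408 MPa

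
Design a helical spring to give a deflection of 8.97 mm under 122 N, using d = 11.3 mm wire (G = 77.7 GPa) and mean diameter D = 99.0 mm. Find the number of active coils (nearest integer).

Required rate k = F/δ = 122/8.97 = 13.601 N/mm
N_a = Gd⁴/(8D³k) = (77.7×10³ × 11.3⁴)/(8 × 99.0³ × 13.601)
    = 1.26688e+09 / 1.05575e+08 = 12 → 12 coils

12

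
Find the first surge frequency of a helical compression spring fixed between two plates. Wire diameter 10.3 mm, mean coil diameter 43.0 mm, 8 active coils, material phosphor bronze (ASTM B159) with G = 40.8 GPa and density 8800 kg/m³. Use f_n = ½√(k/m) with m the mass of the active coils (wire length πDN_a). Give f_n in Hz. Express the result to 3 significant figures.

169 Hz

k = Gd⁴/(8D³N_a) = (40.8×10³)(10.3⁴)/(8·43.0³·8) = 90.245 N/mm = 90245 N/m
Wire length L = πDN_a = π·43.0·8 = 1080.7 mm
m = ρ·(πd²/4)·L = 8800 × 83.323×10⁻⁶ m² × 1.0807 m = 0.79242 kg
f_n = ½√(k/m) = 0.5·√(90245/0.79242) = 0.5·√(1.1389e+05) = 168.73 Hz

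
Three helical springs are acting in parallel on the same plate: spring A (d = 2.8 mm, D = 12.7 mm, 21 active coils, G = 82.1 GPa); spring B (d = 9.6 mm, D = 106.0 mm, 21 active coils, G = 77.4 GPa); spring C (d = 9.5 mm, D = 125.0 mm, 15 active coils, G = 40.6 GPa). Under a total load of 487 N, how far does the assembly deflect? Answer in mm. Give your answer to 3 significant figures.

25.2 mm

k_A = Gd⁴/(8D³N_a) = (82.1×10³)(2.8⁴)/(8·12.7³·21) = 14.664 N/mm
k_B = Gd⁴/(8D³N_a) = (77.4×10³)(9.6⁴)/(8·106.0³·21) = 3.2855 N/mm
k_C = Gd⁴/(8D³N_a) = (40.6×10³)(9.5⁴)/(8·125.0³·15) = 1.4109 N/mm
Parallel: k_eq = 14.664 + 3.2855 + 1.4109 = 19.361 N/mm
δ = F/k_eq = 487/19.361 = 25.154 mm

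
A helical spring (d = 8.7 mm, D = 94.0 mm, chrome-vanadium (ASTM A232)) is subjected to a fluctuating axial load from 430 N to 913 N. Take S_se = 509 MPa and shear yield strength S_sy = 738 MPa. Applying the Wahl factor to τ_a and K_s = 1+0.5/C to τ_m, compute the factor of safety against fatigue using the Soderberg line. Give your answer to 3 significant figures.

1.85

C = D/d = 94.0/8.7 = 10.8046; K_W = (4C−1)/(4C−4)+0.615/C = 1.1334; K_s = 1+0.5/C = 1.0463
F_a = (F_max−F_min)/2 = 241.5 N; F_m = (F_max+F_min)/2 = 671.5 N
τ_a = K_W·8F_aD/(πd³) = 1.1334 × 87.786 = 99.498 MPa
τ_m = K_s·8F_mD/(πd³) = 1.0463 × 244.09 = 255.39 MPa
Soderberg: 1/n_f = τ_a/S_se + τ_m/S_sy = 99.498/509 + 255.39/738 = 0.19548 + 0.34606 = 0.54153
n_f = 1/0.54153 = 1.847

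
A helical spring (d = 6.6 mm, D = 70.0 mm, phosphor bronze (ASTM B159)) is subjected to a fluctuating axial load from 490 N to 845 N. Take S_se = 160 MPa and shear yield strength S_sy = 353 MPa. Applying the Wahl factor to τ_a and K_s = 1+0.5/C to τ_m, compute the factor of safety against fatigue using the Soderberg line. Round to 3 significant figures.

C = D/d = 70.0/6.6 = 10.6061; K_W = (4C−1)/(4C−4)+0.615/C = 1.1361; K_s = 1+0.5/C = 1.0471
F_a = (F_max−F_min)/2 = 177.5 N; F_m = (F_max+F_min)/2 = 667.5 N
τ_a = K_W·8F_aD/(πd³) = 1.1361 × 110.05 = 125.03 MPa
τ_m = K_s·8F_mD/(πd³) = 1.0471 × 413.86 = 433.37 MPa
Soderberg: 1/n_f = τ_a/S_se + τ_m/S_sy = 125.03/160 + 433.37/353 = 0.78142 + 1.22769 = 2.0091
n_f = 1/2.0091 = 0.4977

0.498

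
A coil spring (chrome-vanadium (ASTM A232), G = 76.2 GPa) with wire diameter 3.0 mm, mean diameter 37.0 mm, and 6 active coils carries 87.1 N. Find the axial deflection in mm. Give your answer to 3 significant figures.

34.3 mm

k = Gd⁴/(8D³N_a) = (76.2×10³)(3.0⁴)/(8·37.0³·6) = 2.5386 N/mm
δ = F/k = 87.1 / 2.5386 = 34.31 mm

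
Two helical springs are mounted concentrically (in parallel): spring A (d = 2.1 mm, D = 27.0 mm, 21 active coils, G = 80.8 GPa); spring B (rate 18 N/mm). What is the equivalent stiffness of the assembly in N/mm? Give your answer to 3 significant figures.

k_A = Gd⁴/(8D³N_a) = (80.8×10³)(2.1⁴)/(8·27.0³·21) = 0.47521 N/mm
Parallel: k_eq = 0.47521 + 18 = 18.475 N/mm

18.5 N/mm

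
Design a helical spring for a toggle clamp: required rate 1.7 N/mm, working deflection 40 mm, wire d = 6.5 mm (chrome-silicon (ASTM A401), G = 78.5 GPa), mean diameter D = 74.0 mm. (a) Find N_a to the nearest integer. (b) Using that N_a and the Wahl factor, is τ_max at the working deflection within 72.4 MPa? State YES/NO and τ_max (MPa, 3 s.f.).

(a) 25 coils; (b) YES, τ_max = 53.4 MPa

N_a = Gd⁴/(8D³k) = (78.5×10³)(6.5⁴)/(8·74.0³·1.7) = 25.43 → N_a = 25
Actual rate k = Gd⁴/(8D³·25) = 1.729 N/mm
Working load F = kδ = 1.729·40 = 69.16 N
C = 74.0/6.5 = 11.3846; K_W = (4C−1)/(4C−4)+0.615/C = 1.1262
τ_max = K_W·8FD/(πd³) = 1.1262·47.456 = 53.447 MPa
τ_max ≤ 72.4 MPa → acceptable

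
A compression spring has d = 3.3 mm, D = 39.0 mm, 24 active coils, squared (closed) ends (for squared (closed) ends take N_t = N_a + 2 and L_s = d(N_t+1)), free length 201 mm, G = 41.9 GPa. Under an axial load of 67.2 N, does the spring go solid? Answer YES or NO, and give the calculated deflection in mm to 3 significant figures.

YES, δ = 154 mm

k = Gd⁴/(8D³N_a) = (41.9×10³)(3.3⁴)/(8·39.0³·24) = 0.43629 N/mm
N_t = 26; L_s = 3.3·27 = 89.1 mm; δ_solid = L₀ − L_s = 201 − 89.1 = 111.9 mm
δ = F/k = 67.2/0.43629 = 154.03 mm
δ ≥ δ_solid → spring goes solid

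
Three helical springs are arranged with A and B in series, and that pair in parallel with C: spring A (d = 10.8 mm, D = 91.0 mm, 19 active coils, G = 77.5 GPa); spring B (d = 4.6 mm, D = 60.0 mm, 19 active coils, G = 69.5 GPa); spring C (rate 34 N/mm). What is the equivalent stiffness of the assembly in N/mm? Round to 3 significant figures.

34.9 N/mm

k_A = Gd⁴/(8D³N_a) = (77.5×10³)(10.8⁴)/(8·91.0³·19) = 9.2051 N/mm
k_B = Gd⁴/(8D³N_a) = (69.5×10³)(4.6⁴)/(8·60.0³·19) = 0.9478 N/mm
Springs A,B series: k_AB = 1/(1/9.2051+1/0.9478) = 0.85932 N/mm; parallel with C: k_eq = 0.85932+34 = 34.859 N/mm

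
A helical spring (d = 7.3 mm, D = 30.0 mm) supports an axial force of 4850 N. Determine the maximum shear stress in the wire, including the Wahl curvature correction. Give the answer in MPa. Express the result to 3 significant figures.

Spring index C = D/d = 30.0/7.3 = 4.1096
K_W = (4C−1)/(4C−4) + 0.615/C = 15.438/12.438 + 0.1496 = 1.3908
τ₀ = 8FD/(πd³) = 8·4850·30.0/(π·7.3³) = 1.164e+06/1222.1 = 952.43 MPa
τ_max = K·τ₀ = 1.3908 × 952.43 = 1324.7 MPa

1320 MPa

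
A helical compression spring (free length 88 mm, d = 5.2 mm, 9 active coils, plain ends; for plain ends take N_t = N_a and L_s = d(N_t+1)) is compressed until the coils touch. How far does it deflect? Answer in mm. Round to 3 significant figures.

N_t = 9; L_s = 5.2·10 = 52 mm
δ_solid = L₀ − L_s = 88 − 52 = 36 mm

36.0 mm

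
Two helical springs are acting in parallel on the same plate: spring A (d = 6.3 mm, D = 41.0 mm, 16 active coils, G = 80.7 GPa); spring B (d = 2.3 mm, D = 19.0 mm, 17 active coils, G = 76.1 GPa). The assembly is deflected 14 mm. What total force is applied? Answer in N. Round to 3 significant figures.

234 N

k_A = Gd⁴/(8D³N_a) = (80.7×10³)(6.3⁴)/(8·41.0³·16) = 14.41 N/mm
k_B = Gd⁴/(8D³N_a) = (76.1×10³)(2.3⁴)/(8·19.0³·17) = 2.2829 N/mm
Parallel: k_eq = 14.41 + 2.2829 = 16.693 N/mm
F = k_eq·δ = 16.693·14 = 233.71 N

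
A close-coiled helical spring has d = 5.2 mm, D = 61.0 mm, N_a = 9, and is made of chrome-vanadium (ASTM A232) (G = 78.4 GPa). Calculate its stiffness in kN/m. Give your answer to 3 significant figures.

3.51 kN/m

k = Gd⁴/(8D³N_a) = (78.4×10³ × 5.2⁴) / (8 × 61.0³ × 9)
  = 5.73231e+07 / 1.63426e+07 = 3.5076 N/mm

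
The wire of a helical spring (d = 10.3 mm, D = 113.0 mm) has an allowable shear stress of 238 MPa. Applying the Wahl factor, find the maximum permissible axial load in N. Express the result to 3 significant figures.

C = D/d = 113.0/10.3 = 10.9709
K_W = (4C−1)/(4C−4) + 0.615/C = 42.883/39.883 + 0.0561 = 1.1313
τ_max = K·8FD/(πd³) → F_max = τ_allow·πd³/(8DK)
F_max = 238·π·10.3³/(8·113.0·1.1313) = 8.1703e+05/1022.7 = 798.92 N

799 N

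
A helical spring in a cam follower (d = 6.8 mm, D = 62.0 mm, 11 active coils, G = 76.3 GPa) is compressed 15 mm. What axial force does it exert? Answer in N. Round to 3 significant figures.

k = Gd⁴/(8D³N_a) = (76.3×10³)(6.8⁴)/(8·62.0³·11) = 7.7786 N/mm
F = k·δ = 7.7786 × 15 = 116.68 N

117 N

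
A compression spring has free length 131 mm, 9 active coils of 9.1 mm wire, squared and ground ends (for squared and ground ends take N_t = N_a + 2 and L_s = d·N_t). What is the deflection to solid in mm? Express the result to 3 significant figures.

30.9 mm

N_t = 11; L_s = 9.1·11 = 100.1 mm
δ_solid = L₀ − L_s = 131 − 100.1 = 30.9 mm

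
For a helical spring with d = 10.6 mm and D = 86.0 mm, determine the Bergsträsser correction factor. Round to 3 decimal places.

C = D/d = 86.0/10.6 = 8.1132
K_B = (4C+2)/(4C−3) = 34.453/29.453 = 1.1698

1.170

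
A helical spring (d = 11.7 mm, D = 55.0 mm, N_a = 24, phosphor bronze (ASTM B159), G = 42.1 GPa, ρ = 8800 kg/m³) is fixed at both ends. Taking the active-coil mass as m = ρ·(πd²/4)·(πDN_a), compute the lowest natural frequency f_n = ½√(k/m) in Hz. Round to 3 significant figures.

39.7 Hz

k = Gd⁴/(8D³N_a) = (42.1×10³)(11.7⁴)/(8·55.0³·24) = 24.697 N/mm = 24697 N/m
Wire length L = πDN_a = π·55.0·24 = 4146.9 mm
m = ρ·(πd²/4)·L = 8800 × 107.51×10⁻⁶ m² × 4.1469 m = 3.9234 kg
f_n = ½√(k/m) = 0.5·√(24697/3.9234) = 0.5·√(6294.6) = 39.669 Hz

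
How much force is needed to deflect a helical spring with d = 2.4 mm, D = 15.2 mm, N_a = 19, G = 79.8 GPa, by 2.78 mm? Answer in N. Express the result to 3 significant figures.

k = Gd⁴/(8D³N_a) = (79.8×10³)(2.4⁴)/(8·15.2³·19) = 4.9599 N/mm
F = k·δ = 4.9599 × 2.78 = 13.789 N

13.8 N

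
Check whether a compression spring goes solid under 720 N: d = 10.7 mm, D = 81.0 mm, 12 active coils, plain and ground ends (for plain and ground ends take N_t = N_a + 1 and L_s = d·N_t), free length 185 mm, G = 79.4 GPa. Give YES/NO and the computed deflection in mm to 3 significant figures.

NO, δ = 35.3 mm

k = Gd⁴/(8D³N_a) = (79.4×10³)(10.7⁴)/(8·81.0³·12) = 20.4 N/mm
N_t = 13; L_s = 10.7·13 = 139.1 mm; δ_solid = L₀ − L_s = 185 − 139.1 = 45.9 mm
δ = F/k = 720/20.4 = 35.294 mm
δ < δ_solid → spring does not go solid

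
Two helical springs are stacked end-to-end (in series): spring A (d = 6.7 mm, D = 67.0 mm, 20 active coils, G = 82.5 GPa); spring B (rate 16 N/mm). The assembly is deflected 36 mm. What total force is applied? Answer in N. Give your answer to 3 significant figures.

102 N

k_A = Gd⁴/(8D³N_a) = (82.5×10³)(6.7⁴)/(8·67.0³·20) = 3.4547 N/mm
Series: 1/k_eq = 1/3.4547 + 1/16 = 0.35196; k_eq = 2.8412 N/mm
F = k_eq·δ = 2.8412·36 = 102.28 N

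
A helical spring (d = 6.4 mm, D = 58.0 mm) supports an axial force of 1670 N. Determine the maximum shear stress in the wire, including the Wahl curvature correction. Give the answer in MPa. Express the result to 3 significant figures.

Spring index C = D/d = 58.0/6.4 = 9.0625
K_W = (4C−1)/(4C−4) + 0.615/C = 35.250/32.250 + 0.0679 = 1.1609
τ₀ = 8FD/(πd³) = 8·1670·58.0/(π·6.4³) = 774880/823.55 = 940.9 MPa
τ_max = K·τ₀ = 1.1609 × 940.9 = 1092.3 MPa

1090 MPa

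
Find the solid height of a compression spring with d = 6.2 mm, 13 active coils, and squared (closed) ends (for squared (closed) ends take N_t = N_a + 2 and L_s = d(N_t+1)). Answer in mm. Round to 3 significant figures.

squared (closed) ends: N_t = N_a + 2 = 13 + 2 = 15
L_s = d·(N_t+1) = 6.2 × 16 = 99.2 mm

99.2 mm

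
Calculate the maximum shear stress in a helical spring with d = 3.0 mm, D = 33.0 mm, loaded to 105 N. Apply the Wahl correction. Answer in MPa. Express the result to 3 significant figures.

370 MPa

Spring index C = D/d = 33.0/3.0 = 11.0000
K_W = (4C−1)/(4C−4) + 0.615/C = 43.000/40.000 + 0.0559 = 1.1309
τ₀ = 8FD/(πd³) = 8·105·33.0/(π·3.0³) = 27720/84.823 = 326.8 MPa
τ_max = K·τ₀ = 1.1309 × 326.8 = 369.58 MPa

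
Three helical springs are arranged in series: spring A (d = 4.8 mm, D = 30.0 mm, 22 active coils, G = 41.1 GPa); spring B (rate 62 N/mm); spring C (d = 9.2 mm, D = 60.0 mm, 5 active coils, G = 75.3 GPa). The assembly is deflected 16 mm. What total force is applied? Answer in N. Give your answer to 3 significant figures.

64.0 N

k_A = Gd⁴/(8D³N_a) = (41.1×10³)(4.8⁴)/(8·30.0³·22) = 4.5912 N/mm
k_C = Gd⁴/(8D³N_a) = (75.3×10³)(9.2⁴)/(8·60.0³·5) = 62.436 N/mm
Series: 1/k_eq = 1/4.5912 + 1/62 + 1/62.436 = 0.24995; k_eq = 4.0008 N/mm
F = k_eq·δ = 4.0008·16 = 64.012 N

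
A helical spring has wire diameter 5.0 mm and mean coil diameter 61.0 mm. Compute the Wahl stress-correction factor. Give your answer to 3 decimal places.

C = D/d = 61.0/5.0 = 12.2000
K_W = (4C−1)/(4C−4) + 0.615/C = 47.800/44.800 + 0.0504 = 1.1174

1.117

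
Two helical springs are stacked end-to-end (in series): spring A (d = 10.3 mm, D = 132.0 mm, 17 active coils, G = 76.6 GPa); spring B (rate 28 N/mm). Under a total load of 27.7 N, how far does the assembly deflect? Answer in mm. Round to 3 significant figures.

k_A = Gd⁴/(8D³N_a) = (76.6×10³)(10.3⁴)/(8·132.0³·17) = 2.7562 N/mm
Series: 1/k_eq = 1/2.7562 + 1/28 = 0.39853; k_eq = 2.5092 N/mm
δ = F/k_eq = 27.7/2.5092 = 11.039 mm

11.0 mm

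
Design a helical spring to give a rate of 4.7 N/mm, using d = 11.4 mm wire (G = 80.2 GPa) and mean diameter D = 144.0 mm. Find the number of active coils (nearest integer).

N_a = Gd⁴/(8D³k) = (80.2×10³ × 11.4⁴)/(8 × 144.0³ × 4.7)
    = 1.35455e+09 / 1.12273e+08 = 12.06 → 12 coils

12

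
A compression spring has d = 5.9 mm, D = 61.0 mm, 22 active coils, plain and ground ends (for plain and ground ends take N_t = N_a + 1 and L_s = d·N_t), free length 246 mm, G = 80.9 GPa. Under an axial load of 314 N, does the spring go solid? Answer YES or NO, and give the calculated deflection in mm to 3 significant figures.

YES, δ = 128 mm

k = Gd⁴/(8D³N_a) = (80.9×10³)(5.9⁴)/(8·61.0³·22) = 2.4539 N/mm
N_t = 23; L_s = 5.9·23 = 135.7 mm; δ_solid = L₀ − L_s = 246 − 135.7 = 110.3 mm
δ = F/k = 314/2.4539 = 127.96 mm
δ ≥ δ_solid → spring goes solid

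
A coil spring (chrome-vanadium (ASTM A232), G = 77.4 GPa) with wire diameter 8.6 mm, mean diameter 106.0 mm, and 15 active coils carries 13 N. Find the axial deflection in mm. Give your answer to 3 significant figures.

4.39 mm

k = Gd⁴/(8D³N_a) = (77.4×10³)(8.6⁴)/(8·106.0³·15) = 2.9623 N/mm
δ = F/k = 13 / 2.9623 = 4.3884 mm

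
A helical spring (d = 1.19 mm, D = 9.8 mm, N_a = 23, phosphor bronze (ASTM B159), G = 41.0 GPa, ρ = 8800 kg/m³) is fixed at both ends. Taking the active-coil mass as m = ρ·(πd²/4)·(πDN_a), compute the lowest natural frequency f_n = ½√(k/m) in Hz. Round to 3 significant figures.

131 Hz

k = Gd⁴/(8D³N_a) = (41.0×10³)(1.19⁴)/(8·9.8³·23) = 0.47476 N/mm = 474.76 N/m
Wire length L = πDN_a = π·9.8·23 = 708.11 mm
m = ρ·(πd²/4)·L = 8800 × 1.1122×10⁻⁶ m² × 0.70811 m = 0.0069306 kg
f_n = ½√(k/m) = 0.5·√(474.76/0.0069306) = 0.5·√(68502) = 130.86 Hz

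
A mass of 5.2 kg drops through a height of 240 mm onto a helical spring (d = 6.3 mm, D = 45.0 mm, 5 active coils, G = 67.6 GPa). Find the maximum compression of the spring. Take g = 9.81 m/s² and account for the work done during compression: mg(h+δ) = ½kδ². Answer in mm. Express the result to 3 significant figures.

k = Gd⁴/(8D³N_a) = (67.6×10³)(6.3⁴)/(8·45.0³·5) = 29.215 N/mm
W = mg = 5.2 × 9.81 = 51.012 N
½kδ² − Wδ − Wh = 0 → δ = (W + √(W² + 2kWh))/k
δ = (51.012 + √(2602.2 + 715360))/29.215 = (51.012 + 847.33)/29.215 = 30.749 mm

30.7 mm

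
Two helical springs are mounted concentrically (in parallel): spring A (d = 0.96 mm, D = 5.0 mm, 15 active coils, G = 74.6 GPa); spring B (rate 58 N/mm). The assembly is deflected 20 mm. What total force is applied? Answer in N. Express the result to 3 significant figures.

k_A = Gd⁴/(8D³N_a) = (74.6×10³)(0.96⁴)/(8·5.0³·15) = 4.2241 N/mm
Parallel: k_eq = 4.2241 + 58 = 62.224 N/mm
F = k_eq·δ = 62.224·20 = 1244.5 N

1240 N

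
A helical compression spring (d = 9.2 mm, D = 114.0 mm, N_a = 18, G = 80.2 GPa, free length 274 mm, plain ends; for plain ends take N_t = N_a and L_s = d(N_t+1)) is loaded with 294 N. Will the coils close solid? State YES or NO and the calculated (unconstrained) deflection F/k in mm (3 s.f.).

YES, δ = 109 mm

k = Gd⁴/(8D³N_a) = (80.2×10³)(9.2⁴)/(8·114.0³·18) = 2.6931 N/mm
N_t = 18; L_s = 9.2·19 = 174.8 mm; δ_solid = L₀ − L_s = 274 − 174.8 = 99.2 mm
δ = F/k = 294/2.6931 = 109.17 mm
δ ≥ δ_solid → spring goes solid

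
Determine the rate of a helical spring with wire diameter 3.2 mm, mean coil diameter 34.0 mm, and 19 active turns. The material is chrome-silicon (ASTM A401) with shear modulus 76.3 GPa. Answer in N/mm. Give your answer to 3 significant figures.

k = Gd⁴/(8D³N_a) = (76.3×10³ × 3.2⁴) / (8 × 34.0³ × 19)
  = 8.00063e+06 / 5.97421e+06 = 1.3392 N/mm

1.34 N/mm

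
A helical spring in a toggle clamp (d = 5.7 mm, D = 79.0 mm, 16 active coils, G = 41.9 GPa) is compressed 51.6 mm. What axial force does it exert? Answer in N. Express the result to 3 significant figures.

k = Gd⁴/(8D³N_a) = (41.9×10³)(5.7⁴)/(8·79.0³·16) = 0.70085 N/mm
F = k·δ = 0.70085 × 51.6 = 36.164 N

36.2 N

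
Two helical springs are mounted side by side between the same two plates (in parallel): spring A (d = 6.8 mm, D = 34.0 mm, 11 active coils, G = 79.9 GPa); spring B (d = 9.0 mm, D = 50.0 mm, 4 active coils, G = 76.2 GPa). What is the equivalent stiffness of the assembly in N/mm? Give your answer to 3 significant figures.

174 N/mm

k_A = Gd⁴/(8D³N_a) = (79.9×10³)(6.8⁴)/(8·34.0³·11) = 49.393 N/mm
k_B = Gd⁴/(8D³N_a) = (76.2×10³)(9.0⁴)/(8·50.0³·4) = 124.99 N/mm
Parallel: k_eq = 49.393 + 124.99 = 174.38 N/mm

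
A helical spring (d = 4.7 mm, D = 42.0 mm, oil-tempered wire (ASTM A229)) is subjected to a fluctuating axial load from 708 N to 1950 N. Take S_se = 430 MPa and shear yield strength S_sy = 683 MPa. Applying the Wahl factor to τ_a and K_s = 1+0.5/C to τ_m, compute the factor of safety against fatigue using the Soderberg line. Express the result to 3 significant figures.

0.260

C = D/d = 42.0/4.7 = 8.9362; K_W = (4C−1)/(4C−4)+0.615/C = 1.1633; K_s = 1+0.5/C = 1.0560
F_a = (F_max−F_min)/2 = 621 N; F_m = (F_max+F_min)/2 = 1329 N
τ_a = K_W·8F_aD/(πd³) = 1.1633 × 639.72 = 744.2 MPa
τ_m = K_s·8F_mD/(πd³) = 1.0560 × 1369.1 = 1445.7 MPa
Soderberg: 1/n_f = τ_a/S_se + τ_m/S_sy = 744.2/430 + 1445.7/683 = 1.73069 + 2.11663 = 3.8473
n_f = 1/3.8473 = 0.2599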